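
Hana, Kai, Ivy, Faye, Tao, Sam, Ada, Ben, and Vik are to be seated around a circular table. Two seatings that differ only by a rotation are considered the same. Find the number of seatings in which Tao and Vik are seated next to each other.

10080

Treat {Tao, Vik} as one unit (2 internal orders) and seat the resulting 8 units around the table: (7)! circular arrangements.
So 2 × (7)! = 2 × 5040 = 10080.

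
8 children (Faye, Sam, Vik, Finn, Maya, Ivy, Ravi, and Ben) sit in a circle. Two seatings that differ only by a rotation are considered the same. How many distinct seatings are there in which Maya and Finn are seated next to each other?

1440

Glue Maya and Finn into a block (2 internal orders). Seating 7 units around a circle gives (6)! arrangements.
So 2 × (6)! = 2 × 720 = 1440.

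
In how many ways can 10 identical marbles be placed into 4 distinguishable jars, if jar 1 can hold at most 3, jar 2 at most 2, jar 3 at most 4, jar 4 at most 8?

56

By stars and bars, unrestricted non-negative solutions to x_1+…+x_4 = 10 number C(10+3,3) = 286.
Subtract solutions that violate a single cap (substitute x_i' = x_i − (cap_i+1)): x_1 ≥ 4 gives C(9,3) = 84; x_2 ≥ 3 gives C(10,3) = 120; x_3 ≥ 5 gives C(8,3) = 56; x_4 ≥ 9 gives C(4,3) = 4. Together 264.
Add back pairs where two caps are both exceeded: 20 + 4 + 0 + 10 + 0 + 0 = 34.
By inclusion–exclusion the count is 286 − 264 + 34 = 56.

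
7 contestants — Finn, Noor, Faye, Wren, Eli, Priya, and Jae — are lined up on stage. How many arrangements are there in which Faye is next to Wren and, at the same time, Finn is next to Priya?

480

Treat {Faye,Wren} as one block (2 orders) and {Finn,Priya} as another (2 orders).
That leaves 5 units to arrange: 2 × 2 × 5! = 4 × 120 = 480.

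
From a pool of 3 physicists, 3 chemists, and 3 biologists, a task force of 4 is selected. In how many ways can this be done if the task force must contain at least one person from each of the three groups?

Total 4-person selections from all 9: C(9,4) = 126.
Selections missing a whole group: no physicists → C(6,4) = 15; no chemists → C(6,4) = 15; no biologists → C(6,4) = 15.
Add back selections omitting two groups (i.e. drawn from a single group): C(3,4) + C(3,4) + C(3,4) = 0.
By inclusion–exclusion: 126 − 45 + 0 = 81.

81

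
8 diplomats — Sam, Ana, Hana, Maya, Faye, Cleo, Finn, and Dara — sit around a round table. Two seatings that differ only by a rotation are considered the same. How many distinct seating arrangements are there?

5040

Seat Sam anywhere (absorbing the rotational symmetry), then permute the other 7: (7)! = 5040.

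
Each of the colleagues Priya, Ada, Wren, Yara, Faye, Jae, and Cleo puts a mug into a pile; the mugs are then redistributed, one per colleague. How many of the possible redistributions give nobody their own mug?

1854

Count assignments avoiding every fixed point. For any j of the 7 colleagues fixed to their own mug, the other 7−j can be arranged in (7−j)! ways.
By inclusion–exclusion this is Σ_{j=0}^{7} (−1)^j C(7,j)·(7−j)!.
Computing: 5040 − 5040 + 2520 − 840 + 210 − 42 + 7 − 1 = 1854.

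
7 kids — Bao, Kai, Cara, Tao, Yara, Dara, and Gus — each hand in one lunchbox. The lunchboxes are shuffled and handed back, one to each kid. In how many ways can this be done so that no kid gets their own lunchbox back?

This is the derangement count D_7: permutations of 7 items with no fixed point.
By inclusion–exclusion this is Σ_{j=0}^{7} (−1)^j C(7,j)·(7−j)!.
Computing: 5040 − 5040 + 2520 − 840 + 210 − 42 + 7 − 1 = 1854.

1854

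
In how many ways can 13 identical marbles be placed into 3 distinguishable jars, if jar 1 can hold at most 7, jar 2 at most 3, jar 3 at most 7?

By stars and bars, unrestricted non-negative solutions to x_1+…+x_3 = 13 number C(13+2,2) = 105.
Subtract solutions that violate a single cap (substitute x_i' = x_i − (cap_i+1)): x_1 ≥ 8 gives C(7,2) = 21; x_2 ≥ 4 gives C(11,2) = 55; x_3 ≥ 8 gives C(7,2) = 21. Together 97.
Add back pairs where two caps are both exceeded: 3 + 0 + 3 = 6.
By inclusion–exclusion the count is 105 − 97 + 6 = 14.

14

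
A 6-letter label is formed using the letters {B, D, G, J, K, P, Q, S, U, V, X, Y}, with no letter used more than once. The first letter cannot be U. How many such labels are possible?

The first letter has 12−1 = 11 choices (anything except U).
The remaining 5 letters are filled from the other 11 symbols without repetition: 11 × 10 × 9 × 8 × 7 = 55440.
Total: 11 × 55440 = 609840.

609840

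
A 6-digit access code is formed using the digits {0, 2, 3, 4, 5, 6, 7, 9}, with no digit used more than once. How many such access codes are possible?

20160

Choose and order 6 of the 8 symbols: the first digit has 8 options, the next 7, and so on down to 3.
That product is 8 × 7 × 6 × 5 × 4 × 3 = 20160.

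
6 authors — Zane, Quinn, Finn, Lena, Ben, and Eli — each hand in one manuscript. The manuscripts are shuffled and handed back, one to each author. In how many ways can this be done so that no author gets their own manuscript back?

Let Aᵢ be the assignments in which author i gets their own manuscript. We want the size of the complement of A₁∪…∪A_6.
By inclusion–exclusion this is Σ_{j=0}^{6} (−1)^j C(6,j)·(6−j)!.
Computing: 720 − 720 + 360 − 120 + 30 − 6 + 1 = 265.

265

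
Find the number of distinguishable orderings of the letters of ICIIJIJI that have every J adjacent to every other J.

Treat the 2 copies of J as a single block. The multiset to arrange is then {JJ, C, I, I, I, I, I}, 7 items in all.
That gives (7)!/(5!) = 42 arrangements.

42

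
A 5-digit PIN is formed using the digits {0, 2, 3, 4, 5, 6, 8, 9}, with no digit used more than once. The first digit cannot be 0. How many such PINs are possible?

5880

The first digit has 8−1 = 7 choices (anything except 0).
The remaining 4 digits are filled from the other 7 symbols without repetition: 7 × 6 × 5 × 4 = 840.
Total: 7 × 840 = 5880.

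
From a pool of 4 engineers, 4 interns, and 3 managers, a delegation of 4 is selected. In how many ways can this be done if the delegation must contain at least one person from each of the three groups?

Unrestricted: C(11,4) = 330 ways to pick any 4 of the 11.
Selections missing a whole group: no engineers → C(7,4) = 35; no interns → C(7,4) = 35; no managers → C(8,4) = 70.
Add back selections omitting two groups (i.e. drawn from a single group): C(4,4) + C(4,4) + C(3,4) = 2.
By inclusion–exclusion: 330 − 140 + 2 = 192.

192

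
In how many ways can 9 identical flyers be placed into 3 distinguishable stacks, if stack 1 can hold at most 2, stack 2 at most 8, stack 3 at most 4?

By stars and bars, unrestricted non-negative solutions to x_1+…+x_3 = 9 number C(9+2,2) = 55.
Subtract solutions that violate a single cap (substitute x_i' = x_i − (cap_i+1)): x_1 ≥ 3 gives C(8,2) = 28; x_2 ≥ 9 gives C(2,2) = 1; x_3 ≥ 5 gives C(6,2) = 15. Together 44.
Add back pairs where two caps are both exceeded: 0 + 3 + 0 = 3.
By inclusion–exclusion the count is 55 − 44 + 3 = 14.

14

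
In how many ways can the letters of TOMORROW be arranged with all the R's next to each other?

Treat the 2 copies of R as a single block. The multiset to arrange is then {RR, M, O, O, O, T, W}, 7 items in all.
That gives (7)!/(3!) = 840 arrangements.

840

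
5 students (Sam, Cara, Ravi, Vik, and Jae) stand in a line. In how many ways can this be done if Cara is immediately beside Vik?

48

Glue Cara and Vik into one block (2 internal orders), leaving 4 units to arrange in a row.
So the count is 2·(4)! = 48.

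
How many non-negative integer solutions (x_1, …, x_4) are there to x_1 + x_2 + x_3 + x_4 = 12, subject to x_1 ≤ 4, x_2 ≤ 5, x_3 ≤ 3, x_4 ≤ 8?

100

By stars and bars, unrestricted non-negative solutions to x_1+…+x_4 = 12 number C(12+3,3) = 455.
Subtract solutions that violate a single cap (substitute x_i' = x_i − (cap_i+1)): x_1 ≥ 5 gives C(10,3) = 120; x_2 ≥ 6 gives C(9,3) = 84; x_3 ≥ 4 gives C(11,3) = 165; x_4 ≥ 9 gives C(6,3) = 20. Together 389.
Add back pairs where two caps are both exceeded: 4 + 20 + 0 + 10 + 0 + 0 = 34.
By inclusion–exclusion the count is 455 − 389 + 34 = 100.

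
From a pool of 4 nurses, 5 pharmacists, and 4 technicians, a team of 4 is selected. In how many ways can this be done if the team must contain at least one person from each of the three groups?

400

Total 4-person selections from all 13: C(13,4) = 715.
Subtract selections that omit an entire group: no nurses → C(9,4) = 126; no pharmacists → C(8,4) = 70; no technicians → C(9,4) = 126.
Add back selections omitting two groups (i.e. drawn from a single group): C(4,4) + C(5,4) + C(4,4) = 7.
By inclusion–exclusion: 715 − 322 + 7 = 400.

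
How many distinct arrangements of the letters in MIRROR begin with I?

With the first slot taken by I, it remains to arrange the other 5 letters (MRROR).
Those 5 letters have R appearing 3 times, giving (5)!/(3!) = 20.

20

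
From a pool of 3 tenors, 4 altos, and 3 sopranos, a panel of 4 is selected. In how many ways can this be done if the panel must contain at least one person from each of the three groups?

Unrestricted: C(10,4) = 210 ways to pick any 4 of the 10.
Subtract selections that omit an entire group: no tenors → C(7,4) = 35; no altos → C(6,4) = 15; no sopranos → C(7,4) = 35.
Add back selections omitting two groups (i.e. drawn from a single group): C(3,4) + C(4,4) + C(3,4) = 1.
By inclusion–exclusion: 210 − 85 + 1 = 126.

126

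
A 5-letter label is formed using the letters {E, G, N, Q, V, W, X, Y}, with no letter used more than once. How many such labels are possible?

This is a permutation of 5 out of 8: P(8,5) = 8!/3!.
That product is 8 × 7 × 6 × 5 × 4 = 6720.

6720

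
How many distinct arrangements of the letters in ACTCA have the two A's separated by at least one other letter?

Total arrangements of ACTCA: 5!/(2!·2!) = 30.
Arrangements with the A's together: treat AA as one letter, giving (4)!/(2!) = 12.
Subtracting, 30 − 12 = 18 arrangements keep the A's apart.

18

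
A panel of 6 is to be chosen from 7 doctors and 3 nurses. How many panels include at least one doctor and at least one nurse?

203

Total 6-person selections from all 10: C(10,6) = 210.
Selections missing a whole group: no doctors → C(3,6) = 0; no nurses → C(7,6) = 7.
Both groups omitted at once is impossible, so 210 − 7 = 203.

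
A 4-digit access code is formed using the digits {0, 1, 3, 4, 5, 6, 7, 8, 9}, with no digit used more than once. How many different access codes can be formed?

3024

With no repetition, fill the 4 digits in order: 9 choices, then 8, down to 6.
9 × 8 × 7 × 6 = 3024.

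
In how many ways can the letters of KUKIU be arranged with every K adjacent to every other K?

Treat the 2 copies of K as a single block. The multiset to arrange is then {KK, I, U, U}, 4 items in all.
That gives (4)!/(2!) = 12 arrangements.

12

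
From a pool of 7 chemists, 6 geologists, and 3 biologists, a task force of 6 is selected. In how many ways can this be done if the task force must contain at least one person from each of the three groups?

Total 6-person selections from all 16: C(16,6) = 8008.
Selections missing a whole group: no chemists → C(9,6) = 84; no geologists → C(10,6) = 210; no biologists → C(13,6) = 1716.
Add back selections omitting two groups (i.e. drawn from a single group): C(7,6) + C(6,6) + C(3,6) = 8.
By inclusion–exclusion: 8008 − 2010 + 8 = 6006.

6006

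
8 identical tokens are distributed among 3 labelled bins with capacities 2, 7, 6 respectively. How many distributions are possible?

20

By stars and bars, unrestricted non-negative solutions to x_1+…+x_3 = 8 number C(8+2,2) = 45.
Subtract solutions that violate a single cap (substitute x_i' = x_i − (cap_i+1)): x_1 ≥ 3 gives C(7,2) = 21; x_2 ≥ 8 gives C(2,2) = 1; x_3 ≥ 7 gives C(3,2) = 3. Together 25.
No two caps can be exceeded simultaneously, so the pair terms are all 0.
By inclusion–exclusion the count is 45 − 25 + 0 = 20.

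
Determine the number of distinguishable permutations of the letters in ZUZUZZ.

Letter multiplicities in ZUZUZZ: U×2, Z×4.
Dividing 6! = 720 by 4!·2! = 48 for the repeated letters gives 15.

15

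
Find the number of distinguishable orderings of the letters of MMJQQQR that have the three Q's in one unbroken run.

Treat the 3 copies of Q as a single block. The multiset to arrange is then {QQQ, J, M, M, R}, 5 items in all.
That gives (5)!/(2!) = 60 arrangements.

60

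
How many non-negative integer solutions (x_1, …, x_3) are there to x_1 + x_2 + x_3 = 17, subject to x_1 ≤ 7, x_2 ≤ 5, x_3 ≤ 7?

Ignoring the caps, the number of non-negative solutions to x_1+…+x_3 = 17 is C(19,2) = 171.
Subtract solutions that violate a single cap (substitute x_i' = x_i − (cap_i+1)): x_1 ≥ 8 gives C(11,2) = 55; x_2 ≥ 6 gives C(13,2) = 78; x_3 ≥ 8 gives C(11,2) = 55. Together 188.
Add back pairs where two caps are both exceeded: 10 + 3 + 10 = 23.
By inclusion–exclusion the count is 171 − 188 + 23 = 6.

6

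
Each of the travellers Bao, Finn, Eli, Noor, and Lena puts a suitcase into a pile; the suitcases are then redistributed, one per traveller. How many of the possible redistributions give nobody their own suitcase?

Count assignments avoiding every fixed point. For any j of the 5 travellers fixed to their own suitcase, the other 5−j can be arranged in (5−j)! ways.
By inclusion–exclusion this is Σ_{j=0}^{5} (−1)^j C(5,j)·(5−j)!.
Computing: 120 − 120 + 60 − 20 + 5 − 1 = 44.

44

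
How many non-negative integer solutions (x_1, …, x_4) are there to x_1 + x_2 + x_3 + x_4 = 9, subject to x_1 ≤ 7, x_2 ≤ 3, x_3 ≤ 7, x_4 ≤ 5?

Ignoring the caps, the number of non-negative solutions to x_1+…+x_4 = 9 is C(12,3) = 220.
Subtract solutions that violate a single cap (substitute x_i' = x_i − (cap_i+1)): x_1 ≥ 8 gives C(4,3) = 4; x_2 ≥ 4 gives C(8,3) = 56; x_3 ≥ 8 gives C(4,3) = 4; x_4 ≥ 6 gives C(6,3) = 20. Together 84.
No two caps can be exceeded simultaneously, so the pair terms are all 0.
By inclusion–exclusion the count is 220 − 84 + 0 = 136.

136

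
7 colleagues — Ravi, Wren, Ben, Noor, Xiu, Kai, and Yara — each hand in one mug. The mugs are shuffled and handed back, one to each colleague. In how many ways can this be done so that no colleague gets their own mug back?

Count assignments avoiding every fixed point. For any j of the 7 colleagues fixed to their own mug, the other 7−j can be arranged in (7−j)! ways.
By inclusion–exclusion this is Σ_{j=0}^{7} (−1)^j C(7,j)·(7−j)!.
Computing: 5040 − 5040 + 2520 − 840 + 210 − 42 + 7 − 1 = 1854.

1854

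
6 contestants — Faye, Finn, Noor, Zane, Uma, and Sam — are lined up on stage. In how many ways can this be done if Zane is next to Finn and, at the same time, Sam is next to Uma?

Treat {Zane,Finn} as one block (2 orders) and {Sam,Uma} as another (2 orders).
That leaves 4 units to arrange: 2 × 2 × 4! = 4 × 24 = 96.

96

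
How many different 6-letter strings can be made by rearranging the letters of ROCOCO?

60

The 6 letters of ROCOCO have repeats: C appearing twice and O appearing 3 times.
So there are 6! / (3!·2!) = 60 distinguishable arrangements.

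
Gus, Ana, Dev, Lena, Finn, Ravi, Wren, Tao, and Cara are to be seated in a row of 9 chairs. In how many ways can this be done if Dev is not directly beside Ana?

There are 9! = 362880 arrangements in all. If Dev and Ana are adjacent, merging them into one block gives 2·(8)! = 80640 arrangements.
Complementary counting: 362880 − 80640 = 282240.

282240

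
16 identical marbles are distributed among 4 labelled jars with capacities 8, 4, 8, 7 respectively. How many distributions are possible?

Ignoring the caps, the number of non-negative solutions to x_1+…+x_4 = 16 is C(19,3) = 969.
Subtract solutions that violate a single cap (substitute x_i' = x_i − (cap_i+1)): x_1 ≥ 9 gives C(10,3) = 120; x_2 ≥ 5 gives C(14,3) = 364; x_3 ≥ 9 gives C(10,3) = 120; x_4 ≥ 8 gives C(11,3) = 165. Together 769.
Add back pairs where two caps are both exceeded: 10 + 0 + 0 + 10 + 20 + 0 = 40.
By inclusion–exclusion the count is 969 − 769 + 40 = 240.

240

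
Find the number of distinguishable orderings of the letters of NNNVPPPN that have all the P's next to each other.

Treat the 3 copies of P as a single block. The multiset to arrange is then {PPP, N, N, N, N, V}, 6 items in all.
That gives (6)!/(4!) = 30 arrangements.

30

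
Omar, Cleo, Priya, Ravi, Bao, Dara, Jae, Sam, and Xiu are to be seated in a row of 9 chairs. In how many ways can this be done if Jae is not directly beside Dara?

There are 9! = 362880 arrangements in all. If Jae and Dara are adjacent, merging them into one block gives 2·(8)! = 80640 arrangements.
So 362880 − 80640 = 282240 arrangements keep them apart.

282240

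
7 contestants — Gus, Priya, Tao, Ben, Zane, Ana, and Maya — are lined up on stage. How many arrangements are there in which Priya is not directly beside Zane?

3600

There are 7! = 5040 arrangements in all. If Priya and Zane are adjacent, merging them into one block gives 2·(6)! = 1440 arrangements.
Complementary counting: 5040 − 1440 = 3600.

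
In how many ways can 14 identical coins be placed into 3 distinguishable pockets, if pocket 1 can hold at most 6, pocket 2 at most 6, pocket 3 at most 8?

Without the upper bounds there are C(16,2) = 120 ways to split 14 among 3 pockets.
Subtract solutions that violate a single cap (substitute x_i' = x_i − (cap_i+1)): x_1 ≥ 7 gives C(9,2) = 36; x_2 ≥ 7 gives C(9,2) = 36; x_3 ≥ 9 gives C(7,2) = 21. Together 93.
Add back pairs where two caps are both exceeded: 1 + 0 + 0 = 1.
By inclusion–exclusion the count is 120 − 93 + 1 = 28.

28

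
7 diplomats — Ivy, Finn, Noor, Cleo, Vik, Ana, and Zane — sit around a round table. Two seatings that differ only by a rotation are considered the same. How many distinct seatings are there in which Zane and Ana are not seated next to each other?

480

All circular seatings of 7 people number (6)! = 720.
Seatings with Zane beside Ana: treat them as a block with 2 internal orders, giving 2 × (5)! = 240.
Subtracting, 720 − 240 = 480.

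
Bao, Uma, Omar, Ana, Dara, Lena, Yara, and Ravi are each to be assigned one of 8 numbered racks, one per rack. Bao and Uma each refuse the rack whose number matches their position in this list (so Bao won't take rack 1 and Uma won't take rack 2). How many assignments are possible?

30960

Let Aᵢ (for i ∈ {1, 2}) be the placements that put person i in their forbidden rack. Any j of these fix j positions, leaving (8−j)! ways to fill the rest, and there are C(2,j) ways to pick which j.
By inclusion–exclusion, the number of valid placements is Σ_{j=0}^{2} (−1)^j C(2,j)·(8−j)!.
Computing: 40320 − 10080 + 720 = 30960.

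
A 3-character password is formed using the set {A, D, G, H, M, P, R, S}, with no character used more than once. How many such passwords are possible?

336

Choose and order 3 of the 8 symbols: the first character has 8 options, the next 7, then 6.
8 × 7 × 6 = 336.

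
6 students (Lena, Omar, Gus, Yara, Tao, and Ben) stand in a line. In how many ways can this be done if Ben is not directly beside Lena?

480

Of the 6! = 720 arrangements, those with Ben and Lena adjacent number 2 × 5! = 240 (treat the pair as a block with 2 internal orders).
Complementary counting: 720 − 240 = 480.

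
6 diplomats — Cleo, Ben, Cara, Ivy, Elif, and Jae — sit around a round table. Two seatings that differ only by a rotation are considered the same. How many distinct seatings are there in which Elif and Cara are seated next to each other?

48

Glue Elif and Cara into a block (2 internal orders). Seating 5 units around a circle gives (4)! arrangements.
So 2 × (4)! = 2 × 24 = 48.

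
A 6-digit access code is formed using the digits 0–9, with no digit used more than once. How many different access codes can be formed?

151200

This is a permutation of 6 out of 10: P(10,6) = 10!/4!.
10 × 9 × 8 × 7 × 6 × 5 = 151200.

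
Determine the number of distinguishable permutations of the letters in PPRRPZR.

Letter multiplicities in PPRRPZR: P×3, R×3, Z×1.
Dividing 7! = 5040 by 3!·3! = 36 for the repeated letters gives 140.

140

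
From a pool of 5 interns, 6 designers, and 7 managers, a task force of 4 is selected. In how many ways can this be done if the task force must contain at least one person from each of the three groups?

Unrestricted: C(18,4) = 3060 ways to pick any 4 of the 18.
Selections missing a whole group: no interns → C(13,4) = 715; no designers → C(12,4) = 495; no managers → C(11,4) = 330.
Add back selections omitting two groups (i.e. drawn from a single group): C(5,4) + C(6,4) + C(7,4) = 55.
By inclusion–exclusion: 3060 − 1540 + 55 = 1575.

1575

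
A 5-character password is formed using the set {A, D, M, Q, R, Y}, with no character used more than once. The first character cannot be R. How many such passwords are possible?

600

The first character has 6−1 = 5 choices (anything except R).
The remaining 4 characters are filled from the other 5 symbols without repetition: 5 × 4 × 3 × 2 = 120.
Total: 5 × 120 = 600.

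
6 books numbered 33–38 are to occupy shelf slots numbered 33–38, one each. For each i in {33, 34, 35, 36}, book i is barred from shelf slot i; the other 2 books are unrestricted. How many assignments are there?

Let Aᵢ (for 33 ≤ i ≤ 36) be the placements that put book i in its forbidden shelf slot. Any j of these fix j positions, leaving (6−j)! ways to fill the rest, and there are C(4,j) ways to pick which j.
By inclusion–exclusion, the number of valid placements is Σ_{j=0}^{4} (−1)^j C(4,j)·(6−j)!.
Computing: 720 − 480 + 144 − 24 + 2 = 362.

362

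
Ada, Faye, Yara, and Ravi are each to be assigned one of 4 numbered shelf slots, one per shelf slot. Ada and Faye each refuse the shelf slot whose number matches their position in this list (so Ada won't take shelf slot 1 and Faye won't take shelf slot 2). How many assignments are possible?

Let Aᵢ (for i ∈ {1, 2}) be the placements that put person i in their forbidden shelf slot. Any j of these fix j positions, leaving (4−j)! ways to fill the rest, and there are C(2,j) ways to pick which j.
By inclusion–exclusion, the number of valid placements is Σ_{j=0}^{2} (−1)^j C(2,j)·(4−j)!.
Computing: 24 − 12 + 2 = 14.

14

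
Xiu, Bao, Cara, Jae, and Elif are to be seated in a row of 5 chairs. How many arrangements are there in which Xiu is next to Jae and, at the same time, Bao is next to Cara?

Treat {Xiu,Jae} as one block (2 orders) and {Bao,Cara} as another (2 orders).
That leaves 3 units to arrange: 2 × 2 × 3! = 4 × 6 = 24.

24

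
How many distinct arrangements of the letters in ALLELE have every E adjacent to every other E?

20

Treat the 2 copies of E as a single block. The multiset to arrange is then {EE, A, L, L, L}, 5 items in all.
That gives (5)!/(3!) = 20 arrangements.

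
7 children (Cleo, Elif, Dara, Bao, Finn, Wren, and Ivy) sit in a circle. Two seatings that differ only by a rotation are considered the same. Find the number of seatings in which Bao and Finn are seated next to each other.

Glue Bao and Finn into a block (2 internal orders). Seating 6 units around a circle gives (5)! arrangements.
So 2 × (5)! = 2 × 120 = 240.

240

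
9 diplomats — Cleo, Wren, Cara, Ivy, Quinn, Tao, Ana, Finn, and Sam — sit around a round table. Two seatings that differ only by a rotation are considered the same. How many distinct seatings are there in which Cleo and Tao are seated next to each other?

Treat {Cleo, Tao} as one unit (2 internal orders) and seat the resulting 8 units around the table: (7)! circular arrangements.
So 2 × (7)! = 2 × 5040 = 10080.

10080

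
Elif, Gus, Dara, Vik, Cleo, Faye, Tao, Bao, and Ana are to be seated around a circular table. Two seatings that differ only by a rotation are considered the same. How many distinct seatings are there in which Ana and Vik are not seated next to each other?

30240

All circular seatings of 9 people number (8)! = 40320.
Those with Ana next to Vik: fuse the pair into one unit and seat 8 units around a circle — 2·(7)! = 10080.
Subtracting, 40320 − 10080 = 30240.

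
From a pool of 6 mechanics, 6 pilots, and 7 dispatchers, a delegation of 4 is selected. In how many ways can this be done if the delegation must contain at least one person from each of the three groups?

Unrestricted: C(19,4) = 3876 ways to pick any 4 of the 19.
Subtract selections that omit an entire group: no mechanics → C(13,4) = 715; no pilots → C(13,4) = 715; no dispatchers → C(12,4) = 495.
Add back selections omitting two groups (i.e. drawn from a single group): C(6,4) + C(6,4) + C(7,4) = 65.
By inclusion–exclusion: 3876 − 1925 + 65 = 2016.

2016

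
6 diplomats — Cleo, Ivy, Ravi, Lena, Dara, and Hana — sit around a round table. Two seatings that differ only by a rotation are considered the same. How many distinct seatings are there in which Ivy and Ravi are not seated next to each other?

72

Without the restriction there are (5)! = 120 seatings.
Seatings with Ivy beside Ravi: treat them as a block with 2 internal orders, giving 2 × (4)! = 48.
Subtracting, 120 − 48 = 72.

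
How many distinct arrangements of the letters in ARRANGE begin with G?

180

With the first slot taken by G, it remains to arrange the other 6 letters (ARRANE).
Those 6 letters have A appearing twice and R appearing twice, giving (6)!/(2!·2!) = 180.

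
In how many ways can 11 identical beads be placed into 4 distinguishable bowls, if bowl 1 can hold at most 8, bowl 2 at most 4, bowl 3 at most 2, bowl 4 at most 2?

Without the upper bounds there are C(14,3) = 364 ways to split 11 among 4 bowls.
Subtract solutions that violate a single cap (substitute x_i' = x_i − (cap_i+1)): x_1 ≥ 9 gives C(5,3) = 10; x_2 ≥ 5 gives C(9,3) = 84; x_3 ≥ 3 gives C(11,3) = 165; x_4 ≥ 3 gives C(11,3) = 165. Together 424.
Add back pairs where two caps are both exceeded: 0 + 0 + 0 + 20 + 20 + 56 = 96.
Subtract triples: 0 + 0 + 0 + 1 = 1.
By inclusion–exclusion the count is 364 − 424 + 96 − 1 = 35.

35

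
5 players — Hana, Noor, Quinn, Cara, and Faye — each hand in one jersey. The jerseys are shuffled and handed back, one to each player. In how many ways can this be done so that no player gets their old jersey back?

Count assignments avoiding every fixed point. For any j of the 5 players fixed to their old jersey, the other 5−j can be arranged in (5−j)! ways.
By inclusion–exclusion this is Σ_{j=0}^{5} (−1)^j C(5,j)·(5−j)!.
Computing: 120 − 120 + 60 − 20 + 5 − 1 = 44.

44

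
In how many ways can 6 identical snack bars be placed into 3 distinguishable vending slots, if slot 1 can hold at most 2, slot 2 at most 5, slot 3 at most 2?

8

Ignoring the caps, the number of non-negative solutions to x_1+…+x_3 = 6 is C(8,2) = 28.
Subtract solutions that violate a single cap (substitute x_i' = x_i − (cap_i+1)): x_1 ≥ 3 gives C(5,2) = 10; x_2 ≥ 6 gives C(2,2) = 1; x_3 ≥ 3 gives C(5,2) = 10. Together 21.
Add back pairs where two caps are both exceeded: 0 + 1 + 0 = 1.
By inclusion–exclusion the count is 28 − 21 + 1 = 8.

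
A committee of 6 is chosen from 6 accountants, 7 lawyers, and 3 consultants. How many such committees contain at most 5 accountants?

8007

Split by how many accountants are chosen (0 through 5).
Sum: C(6,0)·C(10,6) + C(6,1)·C(10,5) + C(6,2)·C(10,4) + C(6,3)·C(10,3) + C(6,4)·C(10,2) + C(6,5)·C(10,1) = 210 + 1512 + 3150 + 2400 + 675 + 60 = 8007.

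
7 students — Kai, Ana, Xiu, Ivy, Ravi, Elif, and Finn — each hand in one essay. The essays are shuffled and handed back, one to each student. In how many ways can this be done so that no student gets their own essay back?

This is the derangement count D_7: permutations of 7 items with no fixed point.
By inclusion–exclusion this is Σ_{j=0}^{7} (−1)^j C(7,j)·(7−j)!.
Computing: 5040 − 5040 + 2520 − 840 + 210 − 42 + 7 − 1 = 1854.

1854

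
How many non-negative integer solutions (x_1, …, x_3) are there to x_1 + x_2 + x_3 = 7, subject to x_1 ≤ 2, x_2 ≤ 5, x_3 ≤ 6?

Without the upper bounds there are C(9,2) = 36 ways to split 7 among 3 variables.
Subtract solutions that violate a single cap (substitute x_i' = x_i − (cap_i+1)): x_1 ≥ 3 gives C(6,2) = 15; x_2 ≥ 6 gives C(3,2) = 3; x_3 ≥ 7 gives C(2,2) = 1. Together 19.
No two caps can be exceeded simultaneously, so the pair terms are all 0.
By inclusion–exclusion the count is 36 − 19 + 0 = 17.

17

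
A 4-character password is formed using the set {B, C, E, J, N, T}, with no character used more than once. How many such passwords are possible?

Choose and order 4 of the 6 symbols: the first character has 6 options, the next 5, then 4, 3.
That product is 6 × 5 × 4 × 3 = 360.

360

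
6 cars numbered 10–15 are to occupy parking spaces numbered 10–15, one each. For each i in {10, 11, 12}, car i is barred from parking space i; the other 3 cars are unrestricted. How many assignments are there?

Let Aᵢ (for i ∈ {10, 11, 12}) be the placements that put car i in its forbidden parking space. Any j of these fix j positions, leaving (6−j)! ways to fill the rest, and there are C(3,j) ways to pick which j.
By inclusion–exclusion, the number of valid placements is Σ_{j=0}^{3} (−1)^j C(3,j)·(6−j)!.
Computing: 720 − 360 + 72 − 6 = 426.

426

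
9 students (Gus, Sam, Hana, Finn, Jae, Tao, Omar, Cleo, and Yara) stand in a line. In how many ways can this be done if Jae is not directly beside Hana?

282240

Of the 9! = 362880 arrangements, those with Jae and Hana adjacent number 2 × 8! = 80640 (treat the pair as a block with 2 internal orders).
So 362880 − 80640 = 282240 arrangements keep them apart.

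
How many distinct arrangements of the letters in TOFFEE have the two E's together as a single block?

Treat the 2 copies of E as a single block. The multiset to arrange is then {EE, F, F, O, T}, 5 items in all.
That gives (5)!/(2!) = 60 arrangements.

60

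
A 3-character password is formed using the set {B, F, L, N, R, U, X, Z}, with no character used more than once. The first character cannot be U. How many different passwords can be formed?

294

The first character has 8−1 = 7 choices (anything except U).
The remaining 2 characters are filled from the other 7 symbols without repetition: 7 × 6 = 42.
Total: 7 × 42 = 294.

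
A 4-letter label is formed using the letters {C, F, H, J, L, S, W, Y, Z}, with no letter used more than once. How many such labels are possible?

This is a permutation of 4 out of 9: P(9,4) = 9!/5!.
9 × 8 × 7 × 6 = 3024.

3024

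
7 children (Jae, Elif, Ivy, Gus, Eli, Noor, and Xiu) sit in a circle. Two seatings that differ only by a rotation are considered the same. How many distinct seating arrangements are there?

Seat Jae anywhere (absorbing the rotational symmetry), then permute the other 6: (6)! = 720.

720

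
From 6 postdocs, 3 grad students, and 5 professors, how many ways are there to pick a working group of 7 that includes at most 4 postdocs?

3256

Split by how many postdocs are chosen (0 through 4).
Sum: C(6,0)·C(8,7) + C(6,1)·C(8,6) + C(6,2)·C(8,5) + C(6,3)·C(8,4) + C(6,4)·C(8,3) = 8 + 168 + 840 + 1400 + 840 = 3256.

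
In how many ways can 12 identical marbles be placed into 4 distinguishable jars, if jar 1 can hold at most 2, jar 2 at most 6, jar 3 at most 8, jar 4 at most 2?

45

Without the upper bounds there are C(15,3) = 455 ways to split 12 among 4 jars.
Subtract solutions that violate a single cap (substitute x_i' = x_i − (cap_i+1)): x_1 ≥ 3 gives C(12,3) = 220; x_2 ≥ 7 gives C(8,3) = 56; x_3 ≥ 9 gives C(6,3) = 20; x_4 ≥ 3 gives C(12,3) = 220. Together 516.
Add back pairs where two caps are both exceeded: 10 + 1 + 84 + 0 + 10 + 1 = 106.
By inclusion–exclusion the count is 455 − 516 + 106 = 45.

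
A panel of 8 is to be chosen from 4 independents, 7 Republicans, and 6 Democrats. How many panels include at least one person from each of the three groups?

With no constraint there are C(17,8) = 24310 possible selections.
Selections missing a whole group: no independents → C(13,8) = 1287; no Republicans → C(10,8) = 45; no Democrats → C(11,8) = 165.
Add back selections omitting two groups (i.e. drawn from a single group): C(4,8) + C(7,8) + C(6,8) = 0.
By inclusion–exclusion: 24310 − 1497 + 0 = 22813.

22813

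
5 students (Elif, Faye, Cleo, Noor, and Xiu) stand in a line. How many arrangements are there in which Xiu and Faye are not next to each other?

Of the 5! = 120 arrangements, those with Xiu and Faye adjacent number 2 × 4! = 48 (treat the pair as a block with 2 internal orders).
Complementary counting: 120 − 48 = 72.

72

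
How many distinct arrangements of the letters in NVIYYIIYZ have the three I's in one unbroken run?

840

Treat the 3 copies of I as a single block. The multiset to arrange is then {III, N, V, Y, Y, Y, Z}, 7 items in all.
That gives (7)!/(3!) = 840 arrangements.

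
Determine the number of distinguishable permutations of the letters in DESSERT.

1260

DESSERT has 7 letters with E appearing twice and S appearing twice.
Dividing 7! = 5040 by 2!·2! = 4 for the repeated letters gives 1260.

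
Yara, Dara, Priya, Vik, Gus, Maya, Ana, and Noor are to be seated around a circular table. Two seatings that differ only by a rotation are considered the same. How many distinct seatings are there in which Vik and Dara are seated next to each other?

1440

Glue Vik and Dara into a block (2 internal orders). Seating 7 units around a circle gives (6)! arrangements.
So 2 × (6)! = 2 × 720 = 1440.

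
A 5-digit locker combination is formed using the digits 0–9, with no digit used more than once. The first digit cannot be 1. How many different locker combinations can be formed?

The first digit has 10−1 = 9 choices (anything except 1).
The remaining 4 digits are filled from the other 9 symbols without repetition: 9 × 8 × 7 × 6 = 3024.
Total: 9 × 3024 = 27216.

27216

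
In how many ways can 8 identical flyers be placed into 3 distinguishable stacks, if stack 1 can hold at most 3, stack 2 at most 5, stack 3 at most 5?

18

By stars and bars, unrestricted non-negative solutions to x_1+…+x_3 = 8 number C(8+2,2) = 45.
Subtract solutions that violate a single cap (substitute x_i' = x_i − (cap_i+1)): x_1 ≥ 4 gives C(6,2) = 15; x_2 ≥ 6 gives C(4,2) = 6; x_3 ≥ 6 gives C(4,2) = 6. Together 27.
No two caps can be exceeded simultaneously, so the pair terms are all 0.
By inclusion–exclusion the count is 45 − 27 + 0 = 18.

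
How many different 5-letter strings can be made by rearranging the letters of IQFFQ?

The 5 letters of IQFFQ have repeats: F appearing twice and Q appearing twice.
The number of distinct arrangements is 5!/(2!·2!) = 120/4 = 30.

30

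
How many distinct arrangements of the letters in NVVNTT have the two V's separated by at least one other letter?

Total arrangements of NVVNTT: 6!/(2!·2!·2!) = 90.
Arrangements with the V's together: treat VV as one letter, giving (5)!/(2!·2!) = 30.
Hence 90 − 30 = 60.

60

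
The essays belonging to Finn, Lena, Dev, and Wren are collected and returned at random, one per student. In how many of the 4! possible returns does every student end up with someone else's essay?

9

Count assignments avoiding every fixed point. For any j of the 4 students fixed to their own essay, the other 4−j can be arranged in (4−j)! ways.
By inclusion–exclusion this is Σ_{j=0}^{4} (−1)^j C(4,j)·(4−j)!.
Computing: 24 − 24 + 12 − 4 + 1 = 9.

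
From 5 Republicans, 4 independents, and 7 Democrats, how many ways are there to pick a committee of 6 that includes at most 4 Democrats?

7812

Split by how many Democrats are chosen (0 through 4).
Sum: C(7,0)·C(9,6) + C(7,1)·C(9,5) + C(7,2)·C(9,4) + C(7,3)·C(9,3) + C(7,4)·C(9,2) = 84 + 882 + 2646 + 2940 + 1260 = 7812.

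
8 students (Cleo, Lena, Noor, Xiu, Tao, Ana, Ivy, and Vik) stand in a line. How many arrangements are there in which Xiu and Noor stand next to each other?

Glue Xiu and Noor into one block (2 internal orders), leaving 7 units to arrange in a row.
That gives 2 × 7! = 2 × 5040 = 10080.

10080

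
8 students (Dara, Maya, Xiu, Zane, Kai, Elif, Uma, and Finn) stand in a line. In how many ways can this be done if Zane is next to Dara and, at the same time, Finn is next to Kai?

Treat {Zane,Dara} as one block (2 orders) and {Finn,Kai} as another (2 orders).
That leaves 6 units to arrange: 2 × 2 × 6! = 4 × 720 = 2880.

2880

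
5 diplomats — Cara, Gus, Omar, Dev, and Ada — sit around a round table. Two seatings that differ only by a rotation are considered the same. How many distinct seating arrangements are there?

Fix one person's seat to break rotational symmetry; the remaining 4 people can be arranged in (4)! = 24 ways.

24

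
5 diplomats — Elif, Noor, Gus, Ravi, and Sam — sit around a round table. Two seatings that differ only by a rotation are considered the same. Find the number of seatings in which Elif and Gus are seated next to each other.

12

Treat {Elif, Gus} as one unit (2 internal orders) and seat the resulting 4 units around the table: (3)! circular arrangements.
So 2 × (3)! = 2 × 6 = 12.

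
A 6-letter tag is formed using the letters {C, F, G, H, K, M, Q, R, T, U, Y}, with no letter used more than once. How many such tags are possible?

332640

Choose and order 6 of the 11 symbols: the first letter has 11 options, the next 10, and so on down to 6.
That product is 11 × 10 × 9 × 8 × 7 × 6 = 332640.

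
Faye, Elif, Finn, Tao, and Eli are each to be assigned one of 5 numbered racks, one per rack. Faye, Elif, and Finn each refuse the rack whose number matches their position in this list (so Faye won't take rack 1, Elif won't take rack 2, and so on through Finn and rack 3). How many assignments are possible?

Let Aᵢ (for i ∈ {1, 2, 3}) be the placements that put person i in their forbidden rack. Any j of these fix j positions, leaving (5−j)! ways to fill the rest, and there are C(3,j) ways to pick which j.
By inclusion–exclusion, the number of valid placements is Σ_{j=0}^{3} (−1)^j C(3,j)·(5−j)!.
Computing: 120 − 72 + 18 − 2 = 64.

64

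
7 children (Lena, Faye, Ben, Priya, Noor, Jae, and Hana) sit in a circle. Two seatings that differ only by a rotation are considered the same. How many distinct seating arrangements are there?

Around a circle, 7 distinct people have 7!/7 = (6)! = 720 rotationally distinct seatings.

720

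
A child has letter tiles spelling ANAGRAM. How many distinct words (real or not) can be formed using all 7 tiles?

Letter multiplicities in ANAGRAM: A×3, G×1, M×1, N×1, R×1.
So there are 7! / (3!) = 840 distinguishable arrangements.

840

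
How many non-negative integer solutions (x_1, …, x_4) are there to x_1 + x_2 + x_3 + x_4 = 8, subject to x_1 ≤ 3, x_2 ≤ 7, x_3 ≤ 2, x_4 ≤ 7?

By stars and bars, unrestricted non-negative solutions to x_1+…+x_4 = 8 number C(8+3,3) = 165.
Subtract solutions that violate a single cap (substitute x_i' = x_i − (cap_i+1)): x_1 ≥ 4 gives C(7,3) = 35; x_2 ≥ 8 gives C(3,3) = 1; x_3 ≥ 3 gives C(8,3) = 56; x_4 ≥ 8 gives C(3,3) = 1. Together 93.
Add back pairs where two caps are both exceeded: 0 + 4 + 0 + 0 + 0 + 0 = 4.
By inclusion–exclusion the count is 165 − 93 + 4 = 76.

76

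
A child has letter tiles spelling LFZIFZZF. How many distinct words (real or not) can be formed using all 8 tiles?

1120

The 8 letters of LFZIFZZF have repeats: F appearing 3 times and Z appearing 3 times.
Dividing 8! = 40320 by 3!·3! = 36 for the repeated letters gives 1120.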